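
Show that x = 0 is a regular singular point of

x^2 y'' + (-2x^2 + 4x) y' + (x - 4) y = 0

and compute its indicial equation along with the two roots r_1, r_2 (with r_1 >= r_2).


Divide by x^2 to reach normal form y'' + P_1(x) y' + P_2(x) y = 0 with P_1(x) = -2 + 4/x and P_2(x) = 1/x - 4/x^2.
x = 0 is a singular point because the y'-coefficient -2 + 4/x has a pole at x = 0 and the y-coefficient 1/x - 4/x^2 has a pole at x = 0.
It is a regular singular point because x P_1(x) = p(x) = 4 - 2x and x^2 P_2(x) = q(x) = x - 4 are polynomials, hence analytic at x = 0.
p(0) = 4,  q(0) = -4.
Indicial equation: r(r-1) + p(0) r + q(0) = 0, i.e. r^2 + (p(0) - 1) r + q(0) = 0, i.e. r^2 + 3 r - 4 = 0.
Discriminant: (3)^2 - 4(-4) = 25, so r = (-3 ± 5)/2.
Solving: r_1 = 1, r_2 = -4.

indicial: r^2 + 3 r - 4 = 0; roots r_1 = 1, r_2 = -4


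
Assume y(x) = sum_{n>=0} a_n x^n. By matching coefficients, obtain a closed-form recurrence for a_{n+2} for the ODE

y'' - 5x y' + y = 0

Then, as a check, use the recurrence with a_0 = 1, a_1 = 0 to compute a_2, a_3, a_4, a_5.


Substitute y = sum_n a_n x^n.
y''(x) has coefficient (n+2)(n+1) a_{n+2} at x^n;
-5 x y'(x) has coefficient -5 n a_n at x^n (shift);
y(x) has coefficient 1 a_n at x^n.
Matching x^n: (n+2)(n+1) a_{n+2} + (-5n + 1) a_n = 0.
Thus a_{n+2} = (5n - 1) / ((n+1)(n+2)) * a_n.

Check with a_0 = 1, a_1 = 0 (apply the recurrence for n = 0, 1, 2, 3): a_0 = 1, a_1 = 0, a_2 = -1/2, a_3 = 0, a_4 = -3/8, a_5 = 0.

a_(n+2) = (5n - 1) / ((n+1)(n+2)) * a_n; check: a_0 = 1, a_1 = 0, a_2 = -1/2, a_3 = 0, a_4 = -3/8, a_5 = 0


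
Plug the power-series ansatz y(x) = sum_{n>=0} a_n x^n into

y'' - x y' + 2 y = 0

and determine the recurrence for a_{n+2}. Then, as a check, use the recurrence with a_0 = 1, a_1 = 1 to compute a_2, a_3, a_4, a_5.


Substitute y = sum_n a_n x^n.
y''(x) has coefficient (n+2)(n+1) a_{n+2} at x^n;
-x y'(x) has coefficient -n a_n at x^n (shift);
2 y(x) has coefficient 2 a_n at x^n.
Matching x^n: (n+2)(n+1) a_{n+2} + (-n + 2) a_n = 0.
Thus a_{n+2} = (n - 2) / ((n+1)(n+2)) * a_n.

Check with a_0 = 1, a_1 = 1 (apply the recurrence for n = 0, 1, 2, 3): a_0 = 1, a_1 = 1, a_2 = -1, a_3 = -1/6, a_4 = 0, a_5 = -1/120.

a_(n+2) = (n - 2) / ((n+1)(n+2)) * a_n; check: a_0 = 1, a_1 = 1, a_2 = -1, a_3 = -1/6, a_4 = 0, a_5 = -1/120


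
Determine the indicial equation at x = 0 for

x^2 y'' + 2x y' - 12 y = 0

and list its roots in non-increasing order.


Divide by x^2 to reach normal form y'' + P_1(x) y' + P_2(x) y = 0 with P_1(x) = 2/x and P_2(x) = -12/x^2.
x = 0 is a singular point because the y'-coefficient 2/x has a pole at x = 0 and the y-coefficient -12/x^2 has a pole at x = 0.
It is a regular singular point because x P_1(x) = p(x) = 2 and x^2 P_2(x) = q(x) = -12 are polynomials, hence analytic at x = 0.
p(0) = 2,  q(0) = -12.
Indicial equation: r(r-1) + p(0) r + q(0) = 0, i.e. r^2 + (p(0) - 1) r + q(0) = 0, i.e. r^2 + 1 r - 12 = 0.
Discriminant: (1)^2 - 4(-12) = 49, so r = (-1 ± 7)/2.
Solving: r_1 = 3, r_2 = -4.

indicial: r^2 + 1 r - 12 = 0; roots r_1 = 3, r_2 = -4


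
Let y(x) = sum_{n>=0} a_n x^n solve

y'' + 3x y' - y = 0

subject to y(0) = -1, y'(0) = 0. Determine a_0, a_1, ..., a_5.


Ansatz: y(x) = sum_{n>=0} a_n x^n, so y'(x) = sum_{n>=1} n a_n x^(n-1) and y''(x) = sum_{n>=2} n(n-1) a_n x^(n-2).
Substitute into P(x) y'' + Q(x) y' + R(x) y = 0 with P(x) = 1, Q(x) = 3x, R(x) = -1, and match powers of x.
Initial conditions: a_0 = -1, a_1 = 0.
Setting the coefficient of each power of x to zero and solving order by order (substituting the coefficients already found):
  x^0: 2 a_2 - a_0 = 0  ->  2 a_2 = a_0 = -1  ->  a_2 = -1/2
  x^1: 6 a_3 + 2 a_1 = 0  ->  6 a_3 = -2 a_1 = 0  ->  a_3 = 0
  x^2: 12 a_4 + 5 a_2 = 0  ->  12 a_4 = -5 a_2 = 5/2  ->  a_4 = 5/24
  x^3: 20 a_5 + 8 a_3 = 0  ->  20 a_5 = -8 a_3 = 0  ->  a_5 = 0
Truncated series: y(x) = -1 - (1/2) x^2 + (5/24) x^4 + O(x^6).

a_0 = -1; a_1 = 0; a_2 = -1/2; a_3 = 0; a_4 = 5/24; a_5 = 0


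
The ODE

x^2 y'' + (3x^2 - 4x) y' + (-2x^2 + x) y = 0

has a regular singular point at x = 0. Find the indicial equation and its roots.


Divide by x^2 to reach normal form y'' + P_1(x) y' + P_2(x) y = 0 with P_1(x) = 3 - 4/x and P_2(x) = -2 + 1/x.
x = 0 is a singular point because the y'-coefficient 3 - 4/x has a pole at x = 0 and the y-coefficient -2 + 1/x has a pole at x = 0.
It is a regular singular point because x P_1(x) = p(x) = 3x - 4 and x^2 P_2(x) = q(x) = -2x^2 + x are polynomials, hence analytic at x = 0.
p(0) = -4,  q(0) = 0.
Indicial equation: r(r-1) + p(0) r + q(0) = 0, i.e. r^2 + (p(0) - 1) r + q(0) = 0, i.e. r^2 - 5 r = 0.
Discriminant: (-5)^2 - 4(0) = 25, so r = (5 ± 5)/2.
Solving: r_1 = 5, r_2 = 0.

indicial: r^2 - 5 r = 0; roots r_1 = 5, r_2 = 0


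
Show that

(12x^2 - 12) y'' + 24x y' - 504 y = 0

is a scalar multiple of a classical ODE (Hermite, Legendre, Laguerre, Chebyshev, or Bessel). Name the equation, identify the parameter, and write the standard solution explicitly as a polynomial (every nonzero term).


All three coefficients share the factor -12; dividing through by -12 gives  (1 - x^2) y'' - 2x y' + 42 y = 0.
This matches the Legendre equation (1 - x^2) y'' - 2x y' + n(n+1) y = 0 (note the -2x y' term) with n(n+1) = 42, so n = 6; the polynomial solution is P_6(x).
With y = sum_k a_k x^k, matching x^k gives (k+2)(k+1) a_{k+2} = [k(k+1) - n(n+1)] a_k = (k - 6)(k + 7) a_k. The right side vanishes at k = 6, so the series with the parity of 6 terminates at degree 6.
Standard normalization (P_n(1) = 1): leading coefficient (2n)!/(2^n (n!)^2) = 479001600/(64*518400) = 231/16, so a_6 = 231/16. Work downward with a_k = (k+1)(k+2) a_{k+2} / ((k - 6)(k + 7)):
  a_4 = (5)(6)(231/16) / ((4 - 6)(4 + 7)) = (3465/8)/(-22) = -315/16
  a_2 = (3)(4)(-315/16) / ((2 - 6)(2 + 7)) = (-945/4)/(-36) = 105/16
  a_0 = (1)(2)(105/16) / ((0 - 6)(0 + 7)) = (105/8)/(-42) = -5/16
Hence P_6(x) = 231 x^6/16 - 315 x^4/16 + 105 x^2/16 - 5/16.

P_6(x); series = 231 x^6/16 - 315 x^4/16 + 105 x^2/16 - 5/16


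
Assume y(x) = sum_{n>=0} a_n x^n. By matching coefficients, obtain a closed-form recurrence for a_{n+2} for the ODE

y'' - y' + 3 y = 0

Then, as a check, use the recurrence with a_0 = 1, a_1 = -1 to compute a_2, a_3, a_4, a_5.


Substitute y = sum_n a_n x^n.
y''(x) has coefficient (n+2)(n+1) a_{n+2} at x^n;
-y'(x) has coefficient -(n+1) a_{n+1} at x^n;
3 y(x) has coefficient 3 a_n at x^n.
Matching x^n: (n+2)(n+1) a_{n+2} - (n+1) a_{n+1} + 3 a_n = 0.
Thus a_{n+2} = [(n+1) a_{n+1} - 3 a_n] / ((n+1)(n+2)).

Check with a_0 = 1, a_1 = -1 (apply the recurrence for n = 0, 1, 2, 3): a_0 = 1, a_1 = -1, a_2 = -2, a_3 = -1/6, a_4 = 11/24, a_5 = 7/60.

a_(n+2) = [(n+1) a_(n+1) - 3 a_n] / ((n+1)(n+2)); check: a_0 = 1, a_1 = -1, a_2 = -2, a_3 = -1/6, a_4 = 11/24, a_5 = 7/60


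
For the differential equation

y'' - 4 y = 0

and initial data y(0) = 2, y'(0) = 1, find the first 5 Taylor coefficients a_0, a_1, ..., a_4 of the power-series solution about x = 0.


Ansatz: y(x) = sum_{n>=0} a_n x^n, so y'(x) = sum_{n>=1} n a_n x^(n-1) and y''(x) = sum_{n>=2} n(n-1) a_n x^(n-2).
Substitute into P(x) y'' + Q(x) y' + R(x) y = 0 with P(x) = 1, Q(x) = 0, R(x) = -4, and match powers of x.
Initial conditions: a_0 = 2, a_1 = 1.
Setting the coefficient of each power of x to zero and solving order by order (substituting the coefficients already found):
  x^0: 2 a_2 - 4 a_0 = 0  ->  2 a_2 = 4 a_0 = 8  ->  a_2 = 4
  x^1: 6 a_3 - 4 a_1 = 0  ->  6 a_3 = 4 a_1 = 4  ->  a_3 = 2/3
  x^2: 12 a_4 - 4 a_2 = 0  ->  12 a_4 = 4 a_2 = 16  ->  a_4 = 4/3
Truncated series: y(x) = 2 + x + 4 x^2 + (2/3) x^3 + (4/3) x^4 + O(x^5).

a_0 = 2; a_1 = 1; a_2 = 4; a_3 = 2/3; a_4 = 4/3


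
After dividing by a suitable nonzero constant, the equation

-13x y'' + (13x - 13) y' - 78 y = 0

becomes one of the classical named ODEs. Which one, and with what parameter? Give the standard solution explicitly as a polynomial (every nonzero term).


All three coefficients share the factor -13; dividing through by -13 gives  x y'' + (1 - x) y' + 6 y = 0.
This matches the Laguerre equation x y'' + (1 - x) y' + n y = 0 with n = 6; the polynomial solution is L_6(x).
With y = sum_k a_k x^k, matching x^k gives (k+1)k a_{k+1} + (k+1) a_{k+1} - k a_k + n a_k = 0, i.e. (k+1)^2 a_{k+1} = (k - n) a_k = (k - 6) a_k. The right side vanishes at k = 6, so the series terminates at degree 6.
Standard normalization L_n(0) = 1 gives a_0 = 1. Work upward with a_{k+1} = (k - 6) a_k / (k+1)^2:
  a_1 = (0 - 6)(1) / 1^2 = -6/1 = -6
  a_2 = (1 - 6)(-6) / 2^2 = 30/4 = 15/2
  a_3 = (2 - 6)(15/2) / 3^2 = -30/9 = -10/3
  a_4 = (3 - 6)(-10/3) / 4^2 = 10/16 = 5/8
  a_5 = (4 - 6)(5/8) / 5^2 = (-5/4)/25 = -1/20
  a_6 = (5 - 6)(-1/20) / 6^2 = (1/20)/36 = 1/720
Hence L_6(x) = x^6/720 - x^5/20 + 5 x^4/8 - 10 x^3/3 + 15 x^2/2 - 6 x + 1.

L_6(x); series = x^6/720 - x^5/20 + 5 x^4/8 - 10 x^3/3 + 15 x^2/2 - 6 x + 1


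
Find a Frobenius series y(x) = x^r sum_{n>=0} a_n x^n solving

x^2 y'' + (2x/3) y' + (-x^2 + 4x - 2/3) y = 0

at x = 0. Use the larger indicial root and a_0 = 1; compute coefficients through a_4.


Write in Frobenius form y'' + (p(x)/x) y' + (q(x)/x^2) y = 0:
  p(x) = 2/3,  q(x) = -x^2 + 4x - 2/3.
Indicial equation: r(r-1) + (2/3) r + (-2/3) = 0 -> roots r_1 = 1, r_2 = -2/3.
Take r = r_1 = 1. Let y(x) = x^r sum_{n>=0} a_n x^n with a_0 = 1.
Substitute y = x^r sum a_n x^n and match x^{r+n}. The recurrence is
  D(n) a_n + 4 a_{n-1} - 1 a_{n-2} = 0,  where D(n) = (r+n)(r+n-1) + (2/3)(r+n) + (-2/3).
  a_n = [-4 a_{n-1} + 1 a_{n-2}] / D(n).
Since the indicial polynomial factors as (r - r_1)(r - r_2), D(n) = (r_1 + n - r_1)(r_1 + n - r_2) = n(n + 5/3).
Evaluating step by step (a_0 = 1):
  n = 1: D(1) = 1(1 + 5/3) = 8/3; numerator = -4(1) = -4; a_1 = (-4)/(8/3) = -3/2
  n = 2: D(2) = 2(2 + 5/3) = 22/3; numerator = -4(-3/2) + 1(1) = 7; a_2 = (7)/(22/3) = 21/22
  n = 3: D(3) = 3(3 + 5/3) = 14; numerator = -4(21/22) + 1(-3/2) = -117/22; a_3 = (-117/22)/(14) = -117/308
  n = 4: D(4) = 4(4 + 5/3) = 68/3; numerator = -4(-117/308) + 1(21/22) = 381/154; a_4 = (381/154)/(68/3) = 1143/10472

r = 1; a_0 = 1; a_1 = -3/2; a_2 = 21/22; a_3 = -117/308; a_4 = 1143/10472


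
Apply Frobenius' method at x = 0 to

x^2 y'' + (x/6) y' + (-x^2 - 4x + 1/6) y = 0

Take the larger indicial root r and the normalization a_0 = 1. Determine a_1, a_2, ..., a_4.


Write in Frobenius form y'' + (p(x)/x) y' + (q(x)/x^2) y = 0:
  p(x) = 1/6,  q(x) = -x^2 - 4x + 1/6.
Indicial equation: r(r-1) + (1/6) r + (1/6) = 0 -> roots r_1 = 1/2, r_2 = 1/3.
Take r = r_1 = 1/2. Let y(x) = x^r sum_{n>=0} a_n x^n with a_0 = 1.
Substitute y = x^r sum a_n x^n and match x^{r+n}. The recurrence is
  D(n) a_n - 4 a_{n-1} - 1 a_{n-2} = 0,  where D(n) = (r+n)(r+n-1) + (1/6)(r+n) + (1/6).
  a_n = [4 a_{n-1} + 1 a_{n-2}] / D(n).
Since the indicial polynomial factors as (r - r_1)(r - r_2), D(n) = (r_1 + n - r_1)(r_1 + n - r_2) = n(n + 1/6).
Evaluating step by step (a_0 = 1):
  n = 1: D(1) = 1(1 + 1/6) = 7/6; numerator = 4(1) = 4; a_1 = (4)/(7/6) = 24/7
  n = 2: D(2) = 2(2 + 1/6) = 13/3; numerator = 4(24/7) + 1(1) = 103/7; a_2 = (103/7)/(13/3) = 309/91
  n = 3: D(3) = 3(3 + 1/6) = 19/2; numerator = 4(309/91) + 1(24/7) = 1548/91; a_3 = (1548/91)/(19/2) = 3096/1729
  n = 4: D(4) = 4(4 + 1/6) = 50/3; numerator = 4(3096/1729) + 1(309/91) = 18255/1729; a_4 = (18255/1729)/(50/3) = 10953/17290

r = 1/2; a_0 = 1; a_1 = 24/7; a_2 = 309/91; a_3 = 3096/1729; a_4 = 10953/17290


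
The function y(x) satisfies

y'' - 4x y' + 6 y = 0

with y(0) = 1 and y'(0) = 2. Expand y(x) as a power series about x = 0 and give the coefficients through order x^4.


Ansatz: y(x) = sum_{n>=0} a_n x^n, so y'(x) = sum_{n>=1} n a_n x^(n-1) and y''(x) = sum_{n>=2} n(n-1) a_n x^(n-2).
Substitute into P(x) y'' + Q(x) y' + R(x) y = 0 with P(x) = 1, Q(x) = -4x, R(x) = 6, and match powers of x.
Initial conditions: a_0 = 1, a_1 = 2.
Setting the coefficient of each power of x to zero and solving order by order (substituting the coefficients already found):
  x^0: 2 a_2 + 6 a_0 = 0  ->  2 a_2 = -6 a_0 = -6  ->  a_2 = -3
  x^1: 6 a_3 + 2 a_1 = 0  ->  6 a_3 = -2 a_1 = -4  ->  a_3 = -2/3
  x^2: 12 a_4 - 2 a_2 = 0  ->  12 a_4 = 2 a_2 = -6  ->  a_4 = -1/2
Truncated series: y(x) = 1 + 2 x - 3 x^2 - (2/3) x^3 - (1/2) x^4 + O(x^5).

a_0 = 1; a_1 = 2; a_2 = -3; a_3 = -2/3; a_4 = -1/2


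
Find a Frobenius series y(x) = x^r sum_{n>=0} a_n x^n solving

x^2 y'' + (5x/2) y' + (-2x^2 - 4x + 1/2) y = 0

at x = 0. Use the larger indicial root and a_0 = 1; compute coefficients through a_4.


Write in Frobenius form y'' + (p(x)/x) y' + (q(x)/x^2) y = 0:
  p(x) = 5/2,  q(x) = -2x^2 - 4x + 1/2.
Indicial equation: r(r-1) + (5/2) r + (1/2) = 0 -> roots r_1 = -1/2, r_2 = -1.
Take r = r_1 = -1/2. Let y(x) = x^r sum_{n>=0} a_n x^n with a_0 = 1.
Substitute y = x^r sum a_n x^n and match x^{r+n}. The recurrence is
  D(n) a_n - 4 a_{n-1} - 2 a_{n-2} = 0,  where D(n) = (r+n)(r+n-1) + (5/2)(r+n) + (1/2).
  a_n = [4 a_{n-1} + 2 a_{n-2}] / D(n).
Since the indicial polynomial factors as (r - r_1)(r - r_2), D(n) = (r_1 + n - r_1)(r_1 + n - r_2) = n(n + 1/2).
Evaluating step by step (a_0 = 1):
  n = 1: D(1) = 1(1 + 1/2) = 3/2; numerator = 4(1) = 4; a_1 = (4)/(3/2) = 8/3
  n = 2: D(2) = 2(2 + 1/2) = 5; numerator = 4(8/3) + 2(1) = 38/3; a_2 = (38/3)/(5) = 38/15
  n = 3: D(3) = 3(3 + 1/2) = 21/2; numerator = 4(38/15) + 2(8/3) = 232/15; a_3 = (232/15)/(21/2) = 464/315
  n = 4: D(4) = 4(4 + 1/2) = 18; numerator = 4(464/315) + 2(38/15) = 3452/315; a_4 = (3452/315)/(18) = 1726/2835

r = -1/2; a_0 = 1; a_1 = 8/3; a_2 = 38/15; a_3 = 464/315; a_4 = 1726/2835


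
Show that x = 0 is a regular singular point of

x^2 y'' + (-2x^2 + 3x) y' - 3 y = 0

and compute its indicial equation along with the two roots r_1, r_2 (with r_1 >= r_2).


Divide by x^2 to reach normal form y'' + P_1(x) y' + P_2(x) y = 0 with P_1(x) = -2 + 3/x and P_2(x) = -3/x^2.
x = 0 is a singular point because the y'-coefficient -2 + 3/x has a pole at x = 0 and the y-coefficient -3/x^2 has a pole at x = 0.
It is a regular singular point because x P_1(x) = p(x) = 3 - 2x and x^2 P_2(x) = q(x) = -3 are polynomials, hence analytic at x = 0.
p(0) = 3,  q(0) = -3.
Indicial equation: r(r-1) + p(0) r + q(0) = 0, i.e. r^2 + (p(0) - 1) r + q(0) = 0, i.e. r^2 + 2 r - 3 = 0.
Discriminant: (2)^2 - 4(-3) = 16, so r = (-2 ± 4)/2.
Solving: r_1 = 1, r_2 = -3.

indicial: r^2 + 2 r - 3 = 0; roots r_1 = 1, r_2 = -3


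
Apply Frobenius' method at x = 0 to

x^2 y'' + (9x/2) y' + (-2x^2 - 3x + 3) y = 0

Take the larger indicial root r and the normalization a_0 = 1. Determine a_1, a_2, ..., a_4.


Write in Frobenius form y'' + (p(x)/x) y' + (q(x)/x^2) y = 0:
  p(x) = 9/2,  q(x) = -2x^2 - 3x + 3.
Indicial equation: r(r-1) + (9/2) r + (3) = 0 -> roots r_1 = -3/2, r_2 = -2.
Take r = r_1 = -3/2. Let y(x) = x^r sum_{n>=0} a_n x^n with a_0 = 1.
Substitute y = x^r sum a_n x^n and match x^{r+n}. The recurrence is
  D(n) a_n - 3 a_{n-1} - 2 a_{n-2} = 0,  where D(n) = (r+n)(r+n-1) + (9/2)(r+n) + (3).
  a_n = [3 a_{n-1} + 2 a_{n-2}] / D(n).
Since the indicial polynomial factors as (r - r_1)(r - r_2), D(n) = (r_1 + n - r_1)(r_1 + n - r_2) = n(n + 1/2).
Evaluating step by step (a_0 = 1):
  n = 1: D(1) = 1(1 + 1/2) = 3/2; numerator = 3(1) = 3; a_1 = (3)/(3/2) = 2
  n = 2: D(2) = 2(2 + 1/2) = 5; numerator = 3(2) + 2(1) = 8; a_2 = (8)/(5) = 8/5
  n = 3: D(3) = 3(3 + 1/2) = 21/2; numerator = 3(8/5) + 2(2) = 44/5; a_3 = (44/5)/(21/2) = 88/105
  n = 4: D(4) = 4(4 + 1/2) = 18; numerator = 3(88/105) + 2(8/5) = 40/7; a_4 = (40/7)/(18) = 20/63

r = -3/2; a_0 = 1; a_1 = 2; a_2 = 8/5; a_3 = 88/105; a_4 = 20/63


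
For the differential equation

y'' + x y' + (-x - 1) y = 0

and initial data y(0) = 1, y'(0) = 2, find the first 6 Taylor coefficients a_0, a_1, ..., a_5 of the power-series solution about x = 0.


Ansatz: y(x) = sum_{n>=0} a_n x^n, so y'(x) = sum_{n>=1} n a_n x^(n-1) and y''(x) = sum_{n>=2} n(n-1) a_n x^(n-2).
Substitute into P(x) y'' + Q(x) y' + R(x) y = 0 with P(x) = 1, Q(x) = x, R(x) = -x - 1, and match powers of x.
Initial conditions: a_0 = 1, a_1 = 2.
Setting the coefficient of each power of x to zero and solving order by order (substituting the coefficients already found):
  x^0: 2 a_2 - a_0 = 0  ->  2 a_2 = a_0 = 1  ->  a_2 = 1/2
  x^1: 6 a_3 - a_0 = 0  ->  6 a_3 = a_0 = 1  ->  a_3 = 1/6
  x^2: 12 a_4 + a_2 - a_1 = 0  ->  12 a_4 = -a_2 + a_1 = 3/2  ->  a_4 = 1/8
  x^3: 20 a_5 + 2 a_3 - a_2 = 0  ->  20 a_5 = -2 a_3 + a_2 = 1/6  ->  a_5 = 1/120
Truncated series: y(x) = 1 + 2 x + (1/2) x^2 + (1/6) x^3 + (1/8) x^4 + (1/120) x^5 + O(x^6).

a_0 = 1; a_1 = 2; a_2 = 1/2; a_3 = 1/6; a_4 = 1/8; a_5 = 1/120


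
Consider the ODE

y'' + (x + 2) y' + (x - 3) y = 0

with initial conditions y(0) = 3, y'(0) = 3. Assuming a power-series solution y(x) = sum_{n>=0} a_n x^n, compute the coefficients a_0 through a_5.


Ansatz: y(x) = sum_{n>=0} a_n x^n, so y'(x) = sum_{n>=1} n a_n x^(n-1) and y''(x) = sum_{n>=2} n(n-1) a_n x^(n-2).
Substitute into P(x) y'' + Q(x) y' + R(x) y = 0 with P(x) = 1, Q(x) = x + 2, R(x) = x - 3, and match powers of x.
Initial conditions: a_0 = 3, a_1 = 3.
Setting the coefficient of each power of x to zero and solving order by order (substituting the coefficients already found):
  x^0: 2 a_2 + 2 a_1 - 3 a_0 = 0  ->  2 a_2 = -2 a_1 + 3 a_0 = 3  ->  a_2 = 3/2
  x^1: 6 a_3 + 4 a_2 - 2 a_1 + a_0 = 0  ->  6 a_3 = -4 a_2 + 2 a_1 - a_0 = -3  ->  a_3 = -1/2
  x^2: 12 a_4 + 6 a_3 - a_2 + a_1 = 0  ->  12 a_4 = -6 a_3 + a_2 - a_1 = 3/2  ->  a_4 = 1/8
  x^3: 20 a_5 + 8 a_4 + a_2 = 0  ->  20 a_5 = -8 a_4 - a_2 = -5/2  ->  a_5 = -1/8
Truncated series: y(x) = 3 + 3 x + (3/2) x^2 - (1/2) x^3 + (1/8) x^4 - (1/8) x^5 + O(x^6).

a_0 = 3; a_1 = 3; a_2 = 3/2; a_3 = -1/2; a_4 = 1/8; a_5 = -1/8


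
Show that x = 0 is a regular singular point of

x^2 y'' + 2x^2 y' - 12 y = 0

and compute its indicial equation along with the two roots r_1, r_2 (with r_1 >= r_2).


Divide by x^2 to reach normal form y'' + P_1(x) y' + P_2(x) y = 0 with P_1(x) = 2 and P_2(x) = -12/x^2.
x = 0 is a singular point because the y-coefficient -12/x^2 has a pole at x = 0.
It is a regular singular point because x P_1(x) = p(x) = 2x and x^2 P_2(x) = q(x) = -12 are polynomials, hence analytic at x = 0.
p(0) = 0,  q(0) = -12.
Indicial equation: r(r-1) + p(0) r + q(0) = 0, i.e. r^2 + (p(0) - 1) r + q(0) = 0, i.e. r^2 - 1 r - 12 = 0.
Discriminant: (-1)^2 - 4(-12) = 49, so r = (1 ± 7)/2.
Solving: r_1 = 4, r_2 = -3.

indicial: r^2 - 1 r - 12 = 0; roots r_1 = 4, r_2 = -3


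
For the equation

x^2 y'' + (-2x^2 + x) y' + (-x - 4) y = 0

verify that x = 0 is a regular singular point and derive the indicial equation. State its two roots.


Divide by x^2 to reach normal form y'' + P_1(x) y' + P_2(x) y = 0 with P_1(x) = -2 + 1/x and P_2(x) = -1/x - 4/x^2.
x = 0 is a singular point because the y'-coefficient -2 + 1/x has a pole at x = 0 and the y-coefficient -1/x - 4/x^2 has a pole at x = 0.
It is a regular singular point because x P_1(x) = p(x) = 1 - 2x and x^2 P_2(x) = q(x) = -x - 4 are polynomials, hence analytic at x = 0.
p(0) = 1,  q(0) = -4.
Indicial equation: r(r-1) + p(0) r + q(0) = 0, i.e. r^2 + (p(0) - 1) r + q(0) = 0, i.e. r^2 - 4 = 0.
Discriminant: (0)^2 - 4(-4) = 16, so r = (0 ± 4)/2.
Solving: r_1 = 2, r_2 = -2.

indicial: r^2 - 4 = 0; roots r_1 = 2, r_2 = -2


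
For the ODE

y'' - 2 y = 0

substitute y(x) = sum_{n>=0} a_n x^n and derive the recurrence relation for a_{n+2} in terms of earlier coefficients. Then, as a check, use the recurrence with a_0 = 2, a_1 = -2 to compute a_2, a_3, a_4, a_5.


Substitute y = sum_n a_n x^n into y'' + (const) y = 0.
y''(x) = sum_{n>=0} (n+2)(n+1) a_{n+2} x^n.
The ODE becomes sum_n [(n+2)(n+1) a_{n+2} - 2 a_n] x^n = 0.
Setting each coefficient to zero gives the recurrence:
  (n+2)(n+1) a_{n+2} - 2 a_n = 0,
  a_{n+2} = 2 / ((n+1)(n+2)) a_n.

Check with a_0 = 2, a_1 = -2 (apply the recurrence for n = 0, 1, 2, 3): a_0 = 2, a_1 = -2, a_2 = 2, a_3 = -2/3, a_4 = 1/3, a_5 = -1/15.

a_{n+2} = 2/((n+1)(n+2)) * a_n; check: a_0 = 2, a_1 = -2, a_2 = 2, a_3 = -2/3, a_4 = 1/3, a_5 = -1/15


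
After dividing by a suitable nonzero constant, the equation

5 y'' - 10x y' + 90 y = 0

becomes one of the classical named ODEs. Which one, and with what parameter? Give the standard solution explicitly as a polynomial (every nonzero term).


All three coefficients share the factor 5; dividing through by 5 gives  y'' - 2x y' + 18 y = 0.
This matches the Hermite equation y'' - 2x y' + 2n y = 0 with 2n = 18, so n = 9; the polynomial solution is H_9(x).
With y = sum_k a_k x^k, matching x^k gives (k+2)(k+1) a_{k+2} = 2(k - n) a_k = 2(k - 9) a_k. The right side vanishes at k = 9, so the series with the parity of 9 terminates at degree 9.
Standard normalization: leading coefficient of H_n is 2^n, so a_9 = 2^9 = 512. Work downward with a_k = (k+1)(k+2) a_{k+2} / (2(k - n)):
  a_7 = (8)(9)(512) / (2(7 - 9)) = 36864/(-4) = -9216
  a_5 = (6)(7)(-9216) / (2(5 - 9)) = -387072/(-8) = 48384
  a_3 = (4)(5)(48384) / (2(3 - 9)) = 967680/(-12) = -80640
  a_1 = (2)(3)(-80640) / (2(1 - 9)) = -483840/(-16) = 30240
Hence H_9(x) = 512 x^9 - 9216 x^7 + 48384 x^5 - 80640 x^3 + 30240 x.

H_9(x); series = 512 x^9 - 9216 x^7 + 48384 x^5 - 80640 x^3 + 30240 x


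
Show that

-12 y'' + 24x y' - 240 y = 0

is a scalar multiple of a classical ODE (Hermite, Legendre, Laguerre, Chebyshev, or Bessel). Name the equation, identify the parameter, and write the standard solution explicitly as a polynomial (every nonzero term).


All three coefficients share the factor -12; dividing through by -12 gives  y'' - 2x y' + 20 y = 0.
This matches the Hermite equation y'' - 2x y' + 2n y = 0 with 2n = 20, so n = 10; the polynomial solution is H_10(x).
With y = sum_k a_k x^k, matching x^k gives (k+2)(k+1) a_{k+2} = 2(k - n) a_k = 2(k - 10) a_k. The right side vanishes at k = 10, so the series with the parity of 10 terminates at degree 10.
Standard normalization: leading coefficient of H_n is 2^n, so a_10 = 2^10 = 1024. Work downward with a_k = (k+1)(k+2) a_{k+2} / (2(k - n)):
  a_8 = (9)(10)(1024) / (2(8 - 10)) = 92160/(-4) = -23040
  a_6 = (7)(8)(-23040) / (2(6 - 10)) = -1290240/(-8) = 161280
  a_4 = (5)(6)(161280) / (2(4 - 10)) = 4838400/(-12) = -403200
  a_2 = (3)(4)(-403200) / (2(2 - 10)) = -4838400/(-16) = 302400
  a_0 = (1)(2)(302400) / (2(0 - 10)) = 604800/(-20) = -30240
Hence H_10(x) = 1024 x^10 - 23040 x^8 + 161280 x^6 - 403200 x^4 + 302400 x^2 - 30240.

H_10(x); series = 1024 x^10 - 23040 x^8 + 161280 x^6 - 403200 x^4 + 302400 x^2 - 30240


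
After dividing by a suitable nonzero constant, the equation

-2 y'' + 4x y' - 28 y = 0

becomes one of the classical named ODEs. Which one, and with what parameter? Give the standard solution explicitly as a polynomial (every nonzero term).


All three coefficients share the factor -2; dividing through by -2 gives  y'' - 2x y' + 14 y = 0.
This matches the Hermite equation y'' - 2x y' + 2n y = 0 with 2n = 14, so n = 7; the polynomial solution is H_7(x).
With y = sum_k a_k x^k, matching x^k gives (k+2)(k+1) a_{k+2} = 2(k - n) a_k = 2(k - 7) a_k. The right side vanishes at k = 7, so the series with the parity of 7 terminates at degree 7.
Standard normalization: leading coefficient of H_n is 2^n, so a_7 = 2^7 = 128. Work downward with a_k = (k+1)(k+2) a_{k+2} / (2(k - n)):
  a_5 = (6)(7)(128) / (2(5 - 7)) = 5376/(-4) = -1344
  a_3 = (4)(5)(-1344) / (2(3 - 7)) = -26880/(-8) = 3360
  a_1 = (2)(3)(3360) / (2(1 - 7)) = 20160/(-12) = -1680
Hence H_7(x) = 128 x^7 - 1344 x^5 + 3360 x^3 - 1680 x.

H_7(x); series = 128 x^7 - 1344 x^5 + 3360 x^3 - 1680 x


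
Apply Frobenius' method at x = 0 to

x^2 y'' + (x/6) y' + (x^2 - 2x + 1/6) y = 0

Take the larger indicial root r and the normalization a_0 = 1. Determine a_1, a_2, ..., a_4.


Write in Frobenius form y'' + (p(x)/x) y' + (q(x)/x^2) y = 0:
  p(x) = 1/6,  q(x) = x^2 - 2x + 1/6.
Indicial equation: r(r-1) + (1/6) r + (1/6) = 0 -> roots r_1 = 1/2, r_2 = 1/3.
Take r = r_1 = 1/2. Let y(x) = x^r sum_{n>=0} a_n x^n with a_0 = 1.
Substitute y = x^r sum a_n x^n and match x^{r+n}. The recurrence is
  D(n) a_n - 2 a_{n-1} + 1 a_{n-2} = 0,  where D(n) = (r+n)(r+n-1) + (1/6)(r+n) + (1/6).
  a_n = [2 a_{n-1} - 1 a_{n-2}] / D(n).
Since the indicial polynomial factors as (r - r_1)(r - r_2), D(n) = (r_1 + n - r_1)(r_1 + n - r_2) = n(n + 1/6).
Evaluating step by step (a_0 = 1):
  n = 1: D(1) = 1(1 + 1/6) = 7/6; numerator = 2(1) = 2; a_1 = (2)/(7/6) = 12/7
  n = 2: D(2) = 2(2 + 1/6) = 13/3; numerator = 2(12/7) - 1(1) = 17/7; a_2 = (17/7)/(13/3) = 51/91
  n = 3: D(3) = 3(3 + 1/6) = 19/2; numerator = 2(51/91) - 1(12/7) = -54/91; a_3 = (-54/91)/(19/2) = -108/1729
  n = 4: D(4) = 4(4 + 1/6) = 50/3; numerator = 2(-108/1729) - 1(51/91) = -1185/1729; a_4 = (-1185/1729)/(50/3) = -711/17290

r = 1/2; a_0 = 1; a_1 = 12/7; a_2 = 51/91; a_3 = -108/1729; a_4 = -711/17290


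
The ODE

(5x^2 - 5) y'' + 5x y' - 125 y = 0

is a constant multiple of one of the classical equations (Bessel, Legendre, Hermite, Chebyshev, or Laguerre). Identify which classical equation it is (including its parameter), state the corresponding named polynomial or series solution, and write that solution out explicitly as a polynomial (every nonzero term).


All three coefficients share the factor -5; dividing through by -5 gives  (1 - x^2) y'' - x y' + 25 y = 0.
This matches the Chebyshev equation (1 - x^2) y'' - x y' + n^2 y = 0 (note the -x y' term, not -2x y') with n^2 = 25, so n = 5; the polynomial solution is T_5(x).
With y = sum_k a_k x^k, matching x^k gives (k+2)(k+1) a_{k+2} = (k^2 - n^2) a_k = (k - 5)(k + 5) a_k. The right side vanishes at k = 5, so the series with the parity of 5 terminates at degree 5.
Standard normalization: leading coefficient of T_n is 2^(n-1), so a_5 = 2^4 = 16. Work downward with a_k = (k+1)(k+2) a_{k+2} / ((k - 5)(k + 5)):
  a_3 = (4)(5)(16) / ((3 - 5)(3 + 5)) = 320/(-16) = -20
  a_1 = (2)(3)(-20) / ((1 - 5)(1 + 5)) = -120/(-24) = 5
Hence T_5(x) = 16 x^5 - 20 x^3 + 5 x.

T_5(x); series = 16 x^5 - 20 x^3 + 5 x


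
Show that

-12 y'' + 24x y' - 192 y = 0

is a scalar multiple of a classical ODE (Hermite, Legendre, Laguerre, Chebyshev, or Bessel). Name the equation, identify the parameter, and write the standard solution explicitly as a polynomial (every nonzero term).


All three coefficients share the factor -12; dividing through by -12 gives  y'' - 2x y' + 16 y = 0.
This matches the Hermite equation y'' - 2x y' + 2n y = 0 with 2n = 16, so n = 8; the polynomial solution is H_8(x).
With y = sum_k a_k x^k, matching x^k gives (k+2)(k+1) a_{k+2} = 2(k - n) a_k = 2(k - 8) a_k. The right side vanishes at k = 8, so the series with the parity of 8 terminates at degree 8.
Standard normalization: leading coefficient of H_n is 2^n, so a_8 = 2^8 = 256. Work downward with a_k = (k+1)(k+2) a_{k+2} / (2(k - n)):
  a_6 = (7)(8)(256) / (2(6 - 8)) = 14336/(-4) = -3584
  a_4 = (5)(6)(-3584) / (2(4 - 8)) = -107520/(-8) = 13440
  a_2 = (3)(4)(13440) / (2(2 - 8)) = 161280/(-12) = -13440
  a_0 = (1)(2)(-13440) / (2(0 - 8)) = -26880/(-16) = 1680
Hence H_8(x) = 256 x^8 - 3584 x^6 + 13440 x^4 - 13440 x^2 + 1680.

H_8(x); series = 256 x^8 - 3584 x^6 + 13440 x^4 - 13440 x^2 + 1680


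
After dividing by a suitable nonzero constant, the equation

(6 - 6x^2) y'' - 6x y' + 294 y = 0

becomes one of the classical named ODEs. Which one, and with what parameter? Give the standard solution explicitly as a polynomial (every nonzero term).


All three coefficients share the factor 6; dividing through by 6 gives  (1 - x^2) y'' - x y' + 49 y = 0.
This matches the Chebyshev equation (1 - x^2) y'' - x y' + n^2 y = 0 (note the -x y' term, not -2x y') with n^2 = 49, so n = 7; the polynomial solution is T_7(x).
With y = sum_k a_k x^k, matching x^k gives (k+2)(k+1) a_{k+2} = (k^2 - n^2) a_k = (k - 7)(k + 7) a_k. The right side vanishes at k = 7, so the series with the parity of 7 terminates at degree 7.
Standard normalization: leading coefficient of T_n is 2^(n-1), so a_7 = 2^6 = 64. Work downward with a_k = (k+1)(k+2) a_{k+2} / ((k - 7)(k + 7)):
  a_5 = (6)(7)(64) / ((5 - 7)(5 + 7)) = 2688/(-24) = -112
  a_3 = (4)(5)(-112) / ((3 - 7)(3 + 7)) = -2240/(-40) = 56
  a_1 = (2)(3)(56) / ((1 - 7)(1 + 7)) = 336/(-48) = -7
Hence T_7(x) = 64 x^7 - 112 x^5 + 56 x^3 - 7 x.

T_7(x); series = 64 x^7 - 112 x^5 + 56 x^3 - 7 x


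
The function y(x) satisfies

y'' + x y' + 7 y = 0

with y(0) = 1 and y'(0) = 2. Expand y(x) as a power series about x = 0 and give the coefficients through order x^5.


Ansatz: y(x) = sum_{n>=0} a_n x^n, so y'(x) = sum_{n>=1} n a_n x^(n-1) and y''(x) = sum_{n>=2} n(n-1) a_n x^(n-2).
Substitute into P(x) y'' + Q(x) y' + R(x) y = 0 with P(x) = 1, Q(x) = x, R(x) = 7, and match powers of x.
Initial conditions: a_0 = 1, a_1 = 2.
Setting the coefficient of each power of x to zero and solving order by order (substituting the coefficients already found):
  x^0: 2 a_2 + 7 a_0 = 0  ->  2 a_2 = -7 a_0 = -7  ->  a_2 = -7/2
  x^1: 6 a_3 + 8 a_1 = 0  ->  6 a_3 = -8 a_1 = -16  ->  a_3 = -8/3
  x^2: 12 a_4 + 9 a_2 = 0  ->  12 a_4 = -9 a_2 = 63/2  ->  a_4 = 21/8
  x^3: 20 a_5 + 10 a_3 = 0  ->  20 a_5 = -10 a_3 = 80/3  ->  a_5 = 4/3
Truncated series: y(x) = 1 + 2 x - (7/2) x^2 - (8/3) x^3 + (21/8) x^4 + (4/3) x^5 + O(x^6).

a_0 = 1; a_1 = 2; a_2 = -7/2; a_3 = -8/3; a_4 = 21/8; a_5 = 4/3


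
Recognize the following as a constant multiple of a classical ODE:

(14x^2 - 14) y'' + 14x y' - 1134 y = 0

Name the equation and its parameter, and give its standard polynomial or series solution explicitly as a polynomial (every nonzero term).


All three coefficients share the factor -14; dividing through by -14 gives  (1 - x^2) y'' - x y' + 81 y = 0.
This matches the Chebyshev equation (1 - x^2) y'' - x y' + n^2 y = 0 (note the -x y' term, not -2x y') with n^2 = 81, so n = 9; the polynomial solution is T_9(x).
With y = sum_k a_k x^k, matching x^k gives (k+2)(k+1) a_{k+2} = (k^2 - n^2) a_k = (k - 9)(k + 9) a_k. The right side vanishes at k = 9, so the series with the parity of 9 terminates at degree 9.
Standard normalization: leading coefficient of T_n is 2^(n-1), so a_9 = 2^8 = 256. Work downward with a_k = (k+1)(k+2) a_{k+2} / ((k - 9)(k + 9)):
  a_7 = (8)(9)(256) / ((7 - 9)(7 + 9)) = 18432/(-32) = -576
  a_5 = (6)(7)(-576) / ((5 - 9)(5 + 9)) = -24192/(-56) = 432
  a_3 = (4)(5)(432) / ((3 - 9)(3 + 9)) = 8640/(-72) = -120
  a_1 = (2)(3)(-120) / ((1 - 9)(1 + 9)) = -720/(-80) = 9
Hence T_9(x) = 256 x^9 - 576 x^7 + 432 x^5 - 120 x^3 + 9 x.

T_9(x); series = 256 x^9 - 576 x^7 + 432 x^5 - 120 x^3 + 9 x


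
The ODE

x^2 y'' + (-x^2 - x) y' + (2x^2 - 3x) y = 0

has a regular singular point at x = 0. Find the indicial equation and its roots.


Divide by x^2 to reach normal form y'' + P_1(x) y' + P_2(x) y = 0 with P_1(x) = -1 - 1/x and P_2(x) = 2 - 3/x.
x = 0 is a singular point because the y'-coefficient -1 - 1/x has a pole at x = 0 and the y-coefficient 2 - 3/x has a pole at x = 0.
It is a regular singular point because x P_1(x) = p(x) = -x - 1 and x^2 P_2(x) = q(x) = 2x^2 - 3x are polynomials, hence analytic at x = 0.
p(0) = -1,  q(0) = 0.
Indicial equation: r(r-1) + p(0) r + q(0) = 0, i.e. r^2 + (p(0) - 1) r + q(0) = 0, i.e. r^2 - 2 r = 0.
Discriminant: (-2)^2 - 4(0) = 4, so r = (2 ± 2)/2.
Solving: r_1 = 2, r_2 = 0.

indicial: r^2 - 2 r = 0; roots r_1 = 2, r_2 = 0


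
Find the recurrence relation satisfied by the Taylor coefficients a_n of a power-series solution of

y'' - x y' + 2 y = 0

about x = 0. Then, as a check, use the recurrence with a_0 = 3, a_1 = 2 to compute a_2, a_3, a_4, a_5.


Substitute y = sum_n a_n x^n.
y''(x) has coefficient (n+2)(n+1) a_{n+2} at x^n;
-x y'(x) has coefficient -n a_n at x^n (shift);
2 y(x) has coefficient 2 a_n at x^n.
Matching x^n: (n+2)(n+1) a_{n+2} + (-n + 2) a_n = 0.
Thus a_{n+2} = (n - 2) / ((n+1)(n+2)) * a_n.

Check with a_0 = 3, a_1 = 2 (apply the recurrence for n = 0, 1, 2, 3): a_0 = 3, a_1 = 2, a_2 = -3, a_3 = -1/3, a_4 = 0, a_5 = -1/60.

a_(n+2) = (n - 2) / ((n+1)(n+2)) * a_n; check: a_0 = 3, a_1 = 2, a_2 = -3, a_3 = -1/3, a_4 = 0, a_5 = -1/60


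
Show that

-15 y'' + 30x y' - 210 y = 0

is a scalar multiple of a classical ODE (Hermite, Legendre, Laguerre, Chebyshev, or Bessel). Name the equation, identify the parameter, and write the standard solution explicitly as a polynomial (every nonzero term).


All three coefficients share the factor -15; dividing through by -15 gives  y'' - 2x y' + 14 y = 0.
This matches the Hermite equation y'' - 2x y' + 2n y = 0 with 2n = 14, so n = 7; the polynomial solution is H_7(x).
With y = sum_k a_k x^k, matching x^k gives (k+2)(k+1) a_{k+2} = 2(k - n) a_k = 2(k - 7) a_k. The right side vanishes at k = 7, so the series with the parity of 7 terminates at degree 7.
Standard normalization: leading coefficient of H_n is 2^n, so a_7 = 2^7 = 128. Work downward with a_k = (k+1)(k+2) a_{k+2} / (2(k - n)):
  a_5 = (6)(7)(128) / (2(5 - 7)) = 5376/(-4) = -1344
  a_3 = (4)(5)(-1344) / (2(3 - 7)) = -26880/(-8) = 3360
  a_1 = (2)(3)(3360) / (2(1 - 7)) = 20160/(-12) = -1680
Hence H_7(x) = 128 x^7 - 1344 x^5 + 3360 x^3 - 1680 x.

H_7(x); series = 128 x^7 - 1344 x^5 + 3360 x^3 - 1680 x


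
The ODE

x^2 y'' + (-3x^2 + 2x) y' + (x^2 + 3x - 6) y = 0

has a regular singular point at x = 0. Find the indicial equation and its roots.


Divide by x^2 to reach normal form y'' + P_1(x) y' + P_2(x) y = 0 with P_1(x) = -3 + 2/x and P_2(x) = 1 + 3/x - 6/x^2.
x = 0 is a singular point because the y'-coefficient -3 + 2/x has a pole at x = 0 and the y-coefficient 1 + 3/x - 6/x^2 has a pole at x = 0.
It is a regular singular point because x P_1(x) = p(x) = 2 - 3x and x^2 P_2(x) = q(x) = x^2 + 3x - 6 are polynomials, hence analytic at x = 0.
p(0) = 2,  q(0) = -6.
Indicial equation: r(r-1) + p(0) r + q(0) = 0, i.e. r^2 + (p(0) - 1) r + q(0) = 0, i.e. r^2 + 1 r - 6 = 0.
Discriminant: (1)^2 - 4(-6) = 25, so r = (-1 ± 5)/2.
Solving: r_1 = 2, r_2 = -3.

indicial: r^2 + 1 r - 6 = 0; roots r_1 = 2, r_2 = -3


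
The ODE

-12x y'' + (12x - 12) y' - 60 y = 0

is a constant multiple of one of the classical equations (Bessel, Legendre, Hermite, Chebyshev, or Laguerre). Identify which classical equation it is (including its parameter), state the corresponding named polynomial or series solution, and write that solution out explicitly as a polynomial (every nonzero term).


All three coefficients share the factor -12; dividing through by -12 gives  x y'' + (1 - x) y' + 5 y = 0.
This matches the Laguerre equation x y'' + (1 - x) y' + n y = 0 with n = 5; the polynomial solution is L_5(x).
With y = sum_k a_k x^k, matching x^k gives (k+1)k a_{k+1} + (k+1) a_{k+1} - k a_k + n a_k = 0, i.e. (k+1)^2 a_{k+1} = (k - n) a_k = (k - 5) a_k. The right side vanishes at k = 5, so the series terminates at degree 5.
Standard normalization L_n(0) = 1 gives a_0 = 1. Work upward with a_{k+1} = (k - 5) a_k / (k+1)^2:
  a_1 = (0 - 5)(1) / 1^2 = -5/1 = -5
  a_2 = (1 - 5)(-5) / 2^2 = 20/4 = 5
  a_3 = (2 - 5)(5) / 3^2 = -15/9 = -5/3
  a_4 = (3 - 5)(-5/3) / 4^2 = (10/3)/16 = 5/24
  a_5 = (4 - 5)(5/24) / 5^2 = (-5/24)/25 = -1/120
Hence L_5(x) = -x^5/120 + 5 x^4/24 - 5 x^3/3 + 5 x^2 - 5 x + 1.

L_5(x); series = -x^5/120 + 5 x^4/24 - 5 x^3/3 + 5 x^2 - 5 x + 1


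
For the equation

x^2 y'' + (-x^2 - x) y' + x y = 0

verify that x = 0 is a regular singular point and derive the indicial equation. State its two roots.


Divide by x^2 to reach normal form y'' + P_1(x) y' + P_2(x) y = 0 with P_1(x) = -1 - 1/x and P_2(x) = 1/x.
x = 0 is a singular point because the y'-coefficient -1 - 1/x has a pole at x = 0 and the y-coefficient 1/x has a pole at x = 0.
It is a regular singular point because x P_1(x) = p(x) = -x - 1 and x^2 P_2(x) = q(x) = x are polynomials, hence analytic at x = 0.
p(0) = -1,  q(0) = 0.
Indicial equation: r(r-1) + p(0) r + q(0) = 0, i.e. r^2 + (p(0) - 1) r + q(0) = 0, i.e. r^2 - 2 r = 0.
Discriminant: (-2)^2 - 4(0) = 4, so r = (2 ± 2)/2.
Solving: r_1 = 2, r_2 = 0.

indicial: r^2 - 2 r = 0; roots r_1 = 2, r_2 = 0


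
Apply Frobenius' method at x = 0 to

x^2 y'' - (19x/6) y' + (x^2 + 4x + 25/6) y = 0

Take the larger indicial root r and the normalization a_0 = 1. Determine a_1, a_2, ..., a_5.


Write in Frobenius form y'' + (p(x)/x) y' + (q(x)/x^2) y = 0:
  p(x) = -19/6,  q(x) = x^2 + 4x + 25/6.
Indicial equation: r(r-1) + (-19/6) r + (25/6) = 0 -> roots r_1 = 5/2, r_2 = 5/3.
Take r = r_1 = 5/2. Let y(x) = x^r sum_{n>=0} a_n x^n with a_0 = 1.
Substitute y = x^r sum a_n x^n and match x^{r+n}. The recurrence is
  D(n) a_n + 4 a_{n-1} + 1 a_{n-2} = 0,  where D(n) = (r+n)(r+n-1) + (-19/6)(r+n) + (25/6).
  a_n = [-4 a_{n-1} - 1 a_{n-2}] / D(n).
Since the indicial polynomial factors as (r - r_1)(r - r_2), D(n) = (r_1 + n - r_1)(r_1 + n - r_2) = n(n + 5/6).
Evaluating step by step (a_0 = 1):
  n = 1: D(1) = 1(1 + 5/6) = 11/6; numerator = -4(1) = -4; a_1 = (-4)/(11/6) = -24/11
  n = 2: D(2) = 2(2 + 5/6) = 17/3; numerator = -4(-24/11) - 1(1) = 85/11; a_2 = (85/11)/(17/3) = 15/11
  n = 3: D(3) = 3(3 + 5/6) = 23/2; numerator = -4(15/11) - 1(-24/11) = -36/11; a_3 = (-36/11)/(23/2) = -72/253
  n = 4: D(4) = 4(4 + 5/6) = 58/3; numerator = -4(-72/253) - 1(15/11) = -57/253; a_4 = (-57/253)/(58/3) = -171/14674
  n = 5: D(5) = 5(5 + 5/6) = 175/6; numerator = -4(-171/14674) - 1(-72/253) = 2430/7337; a_5 = (2430/7337)/(175/6) = 2916/256795

r = 5/2; a_0 = 1; a_1 = -24/11; a_2 = 15/11; a_3 = -72/253; a_4 = -171/14674; a_5 = 2916/256795


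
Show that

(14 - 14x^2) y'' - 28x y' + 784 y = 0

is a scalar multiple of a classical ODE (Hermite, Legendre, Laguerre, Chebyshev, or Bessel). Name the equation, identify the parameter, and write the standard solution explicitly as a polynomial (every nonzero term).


All three coefficients share the factor 14; dividing through by 14 gives  (1 - x^2) y'' - 2x y' + 56 y = 0.
This matches the Legendre equation (1 - x^2) y'' - 2x y' + n(n+1) y = 0 (note the -2x y' term) with n(n+1) = 56, so n = 7; the polynomial solution is P_7(x).
With y = sum_k a_k x^k, matching x^k gives (k+2)(k+1) a_{k+2} = [k(k+1) - n(n+1)] a_k = (k - 7)(k + 8) a_k. The right side vanishes at k = 7, so the series with the parity of 7 terminates at degree 7.
Standard normalization (P_n(1) = 1): leading coefficient (2n)!/(2^n (n!)^2) = 87178291200/(128*25401600) = 429/16, so a_7 = 429/16. Work downward with a_k = (k+1)(k+2) a_{k+2} / ((k - 7)(k + 8)):
  a_5 = (6)(7)(429/16) / ((5 - 7)(5 + 8)) = (9009/8)/(-26) = -693/16
  a_3 = (4)(5)(-693/16) / ((3 - 7)(3 + 8)) = (-3465/4)/(-44) = 315/16
  a_1 = (2)(3)(315/16) / ((1 - 7)(1 + 8)) = (945/8)/(-54) = -35/16
Hence P_7(x) = 429 x^7/16 - 693 x^5/16 + 315 x^3/16 - 35 x/16.

P_7(x); series = 429 x^7/16 - 693 x^5/16 + 315 x^3/16 - 35 x/16


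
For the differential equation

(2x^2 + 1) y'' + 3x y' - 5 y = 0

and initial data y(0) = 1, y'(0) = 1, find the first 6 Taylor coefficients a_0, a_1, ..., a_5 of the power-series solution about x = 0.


Ansatz: y(x) = sum_{n>=0} a_n x^n, so y'(x) = sum_{n>=1} n a_n x^(n-1) and y''(x) = sum_{n>=2} n(n-1) a_n x^(n-2).
Substitute into P(x) y'' + Q(x) y' + R(x) y = 0 with P(x) = 2x^2 + 1, Q(x) = 3x, R(x) = -5, and match powers of x.
Initial conditions: a_0 = 1, a_1 = 1.
Setting the coefficient of each power of x to zero and solving order by order (substituting the coefficients already found):
  x^0: 2 a_2 - 5 a_0 = 0  ->  2 a_2 = 5 a_0 = 5  ->  a_2 = 5/2
  x^1: 6 a_3 - 2 a_1 = 0  ->  6 a_3 = 2 a_1 = 2  ->  a_3 = 1/3
  x^2: 12 a_4 + 5 a_2 = 0  ->  12 a_4 = -5 a_2 = -25/2  ->  a_4 = -25/24
  x^3: 20 a_5 + 16 a_3 = 0  ->  20 a_5 = -16 a_3 = -16/3  ->  a_5 = -4/15
Truncated series: y(x) = 1 + x + (5/2) x^2 + (1/3) x^3 - (25/24) x^4 - (4/15) x^5 + O(x^6).

a_0 = 1; a_1 = 1; a_2 = 5/2; a_3 = 1/3; a_4 = -25/24; a_5 = -4/15


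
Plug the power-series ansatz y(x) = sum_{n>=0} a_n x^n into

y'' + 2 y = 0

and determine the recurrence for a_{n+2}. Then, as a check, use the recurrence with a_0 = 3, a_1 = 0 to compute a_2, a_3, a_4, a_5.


Substitute y = sum_n a_n x^n into y'' + (const) y = 0.
y''(x) = sum_{n>=0} (n+2)(n+1) a_{n+2} x^n.
The ODE becomes sum_n [(n+2)(n+1) a_{n+2} + 2 a_n] x^n = 0.
Setting each coefficient to zero gives the recurrence:
  (n+2)(n+1) a_{n+2} + 2 a_n = 0,
  a_{n+2} = -2 / ((n+1)(n+2)) a_n.

Check with a_0 = 3, a_1 = 0 (apply the recurrence for n = 0, 1, 2, 3): a_0 = 3, a_1 = 0, a_2 = -3, a_3 = 0, a_4 = 1/2, a_5 = 0.

a_{n+2} = -2/((n+1)(n+2)) * a_n; check: a_0 = 3, a_1 = 0, a_2 = -3, a_3 = 0, a_4 = 1/2, a_5 = 0


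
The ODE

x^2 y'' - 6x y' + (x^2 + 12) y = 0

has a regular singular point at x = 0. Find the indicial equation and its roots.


Divide by x^2 to reach normal form y'' + P_1(x) y' + P_2(x) y = 0 with P_1(x) = -6/x and P_2(x) = 1 + 12/x^2.
x = 0 is a singular point because the y'-coefficient -6/x has a pole at x = 0 and the y-coefficient 1 + 12/x^2 has a pole at x = 0.
It is a regular singular point because x P_1(x) = p(x) = -6 and x^2 P_2(x) = q(x) = x^2 + 12 are polynomials, hence analytic at x = 0.
p(0) = -6,  q(0) = 12.
Indicial equation: r(r-1) + p(0) r + q(0) = 0, i.e. r^2 + (p(0) - 1) r + q(0) = 0, i.e. r^2 - 7 r + 12 = 0.
Discriminant: (-7)^2 - 4(12) = 1, so r = (7 ± 1)/2.
Solving: r_1 = 4, r_2 = 3.

indicial: r^2 - 7 r + 12 = 0; roots r_1 = 4, r_2 = 3
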